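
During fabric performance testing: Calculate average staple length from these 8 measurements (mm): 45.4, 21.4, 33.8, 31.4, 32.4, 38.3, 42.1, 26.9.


Formula: Mean = sum of lengths / count
Sum = 45.4 + 21.4 + 33.8 + 31.4 + 32.4 + 38.3 + 42.1 + 26.9
Sum = 271.7 mm
Mean = 271.7 / 8 = 33.96 mm

33.96 mm


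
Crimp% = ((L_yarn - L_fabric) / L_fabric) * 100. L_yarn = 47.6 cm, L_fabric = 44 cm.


Formula: Crimp% = ((L_yarn - L_fabric) / L_fabric) * 100
Step 1: Extension = 47.6 - 44 = 3.6 cm
Step 2: Crimp% = (3.6 / 44) * 100
Step 3: Crimp% = 0.081818 * 100 = 8.1818% ≈ 8.2%

8.2%


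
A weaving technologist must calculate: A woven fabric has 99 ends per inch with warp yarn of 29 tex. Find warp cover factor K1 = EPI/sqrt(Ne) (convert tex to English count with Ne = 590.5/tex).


Formula: K1 = EPI / sqrt(Ne), with Ne = 590.5 / tex_warp
Step 1: Ne = 590.5 / 29 = 20.362
Step 2: sqrt(Ne) = sqrt(20.362) = 4.5124
Step 3: K1 = 99 / 4.5124 = 21.9

21.9


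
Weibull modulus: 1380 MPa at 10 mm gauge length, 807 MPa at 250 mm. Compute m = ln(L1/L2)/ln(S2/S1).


Formula: m = ln(L1/L2) / ln(S2/S1)
Step 1: ln(L1/L2) = ln(10/250) = -3.21888
Step 2: S2/S1 = 807/1380 = 0.58478
Step 3: ln(S2/S1) = ln(0.58478) = -0.53652
Step 4: m = -3.21888 / -0.53652 = 6.00

6.00 (Weibull m)


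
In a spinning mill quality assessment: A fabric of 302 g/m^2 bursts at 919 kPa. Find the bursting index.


Formula: Bursting Index = Bursting Strength / Fabric GSM
BI = 919 kPa / 302 g/m^2
BI = 3.043 kPa/(g/m^2)

3.043 kPa/(g/m^2)


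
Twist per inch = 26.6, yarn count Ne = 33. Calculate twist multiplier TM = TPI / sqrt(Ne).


Formula: TM = TPI / sqrt(Ne)
Step 1: sqrt(Ne) = sqrt(33) = 5.7446
Step 2: TM = 26.6 / 5.7446 = 4.63

4.63 TM


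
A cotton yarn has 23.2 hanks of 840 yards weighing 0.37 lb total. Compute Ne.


Formula: Ne = hanks / mass_lb
Substituting: Ne = 23.2 / 0.37
Ne = 62.7

62.7 Ne


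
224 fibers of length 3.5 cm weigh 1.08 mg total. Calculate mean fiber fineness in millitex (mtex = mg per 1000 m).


Formula: fineness (mtex) = mass (mg) / total length (km) = (mass_mg / total_length_m) * 1000
Step 1: Convert fiber length: 3.5 cm = 0.035 m
Step 2: Total fiber length = 224 * 0.035 = 7.84 m
Step 3: Linear density = 1.08 mg / 7.84 m = 0.1378 mg/m
Step 4: fineness = 0.1378 * 1000 = 137.8 mtex

137.8 mtex


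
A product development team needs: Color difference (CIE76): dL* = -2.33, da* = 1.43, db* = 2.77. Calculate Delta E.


Formula: Delta E = sqrt(dL*^2 + da*^2 + db*^2)
Step 1: dL*^2 = (-2.33)^2 = 5.4289
Step 2: da*^2 = 1.43^2 = 2.0449
Step 3: db*^2 = 2.77^2 = 7.6729
Step 4: Sum = 5.4289 + 2.0449 + 7.6729 = 15.1467
Step 5: Delta E = sqrt(15.1467) = 3.89

3.89 Delta E


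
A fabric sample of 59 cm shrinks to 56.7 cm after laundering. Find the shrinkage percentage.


Formula: Shrinkage% = ((L_before - L_after) / L_before) * 100
Step 1: Shrinkage = 59 - 56.7 = 2.3 cm
Step 2: Shrinkage% = (2.3 / 59) * 100
Step 3: Shrinkage% = 0.038983 * 100 = 3.8983% ≈ 3.9%

3.9%


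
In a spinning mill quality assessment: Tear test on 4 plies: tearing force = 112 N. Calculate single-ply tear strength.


Formula: Per-ply strength = Total force / Number of plies
Per-ply = 112 N / 4
Per-ply = 28 N

28 N


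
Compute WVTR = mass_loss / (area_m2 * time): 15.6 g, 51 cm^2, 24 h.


Formula: WVTR = mass_loss / (area * time)
Step 1: Convert area: 51 cm^2 = 0.0051 m^2
Step 2: WVTR = 15.6 g / (0.0051 m^2 * 24 h)
Step 3: WVTR = 15.6 / 0.1224 = 127.5 g/m^2/h

127.5 g/m^2/h


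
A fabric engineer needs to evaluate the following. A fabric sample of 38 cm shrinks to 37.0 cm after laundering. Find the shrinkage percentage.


Formula: Shrinkage% = ((L_before - L_after) / L_before) * 100
Step 1: Shrinkage = 38 - 37.0 = 1.0 cm
Step 2: Shrinkage% = (1.0 / 38) * 100
Step 3: Shrinkage% = 0.026316 * 100 = 2.6316% ≈ 2.6%

2.6%


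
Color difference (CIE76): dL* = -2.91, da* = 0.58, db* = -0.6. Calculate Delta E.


Formula: Delta E = sqrt(dL*^2 + da*^2 + db*^2)
Step 1: dL*^2 = (-2.91)^2 = 8.4681
Step 2: da*^2 = 0.58^2 = 0.3364
Step 3: db*^2 = (-0.6)^2 = 0.36
Step 4: Sum = 8.4681 + 0.3364 + 0.36 = 9.1645
Step 5: Delta E = sqrt(9.1645) = 3.03

3.03 Delta E


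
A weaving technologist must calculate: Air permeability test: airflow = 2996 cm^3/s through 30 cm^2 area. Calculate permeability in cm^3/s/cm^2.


Formula: Air Permeability = Airflow / Test Area
AP = 2996 cm^3/s / 30 cm^2
AP = 99.9 cm^3/s/cm^2

99.9 cm^3/s/cm^2


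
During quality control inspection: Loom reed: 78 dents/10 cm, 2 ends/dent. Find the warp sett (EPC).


Formula: EPC = (dents per 10 cm * ends per dent) / 10
Step 1: Total ends per 10 cm = 78 * 2 = 156
Step 2: EPC = 156 / 10 = 15.6 ends/cm

15.6 ends/cm


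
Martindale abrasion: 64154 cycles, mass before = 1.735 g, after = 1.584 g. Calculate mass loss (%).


Formula: Mass loss% = ((m_before - m_after) / m_before) * 100
Step 1: Mass loss = 1.735 - 1.584 = 0.151 g
Step 2: Ratio = 0.151 / 1.735 = 0.0870317
Step 3: Mass loss% = 0.0870317 * 100 = 8.70317% ≈ 8.70%

8.70%


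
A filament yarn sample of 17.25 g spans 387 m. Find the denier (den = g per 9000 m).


Formula: den = (mass_g / length_m) * 9000
Substituting: den = (17.25 / 387) * 9000
Intermediate: 17.25 / 387 = 0.04457364 g/m
den = 0.04457364 * 9000 = 401.2 denier

401.2 denier


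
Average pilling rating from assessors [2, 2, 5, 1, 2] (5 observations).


Formula: Mean = sum / count
Sum = 2 + 2 + 5 + 1 + 2 = 12
Mean = 12 / 5 = 2.4

2.4


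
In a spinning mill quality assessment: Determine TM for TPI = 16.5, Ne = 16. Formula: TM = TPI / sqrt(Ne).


Formula: TM = TPI / sqrt(Ne)
Step 1: sqrt(Ne) = sqrt(16) = 4
Step 2: TM = 16.5 / 4 = 4.13

4.13 TM


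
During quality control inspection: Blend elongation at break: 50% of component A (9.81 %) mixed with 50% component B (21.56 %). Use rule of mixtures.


Formula: Blend property = (fraction_A * property_A) + (fraction_B * property_B)
Step 1: Contribution A = 50/100 * 9.81 % = 4.905 %
Step 2: Contribution B = 50/100 * 21.56 % = 10.78 %
Step 3: Blend elongation at break = 4.905 + 10.78 = 15.685 %

15.685 %


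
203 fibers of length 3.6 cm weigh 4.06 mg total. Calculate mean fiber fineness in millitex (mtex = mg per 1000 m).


Formula: fineness (mtex) = mass (mg) / total length (km) = (mass_mg / total_length_m) * 1000
Step 1: Convert fiber length: 3.6 cm = 0.036 m
Step 2: Total fiber length = 203 * 0.036 = 7.308 m
Step 3: Linear density = 4.06 mg / 7.308 m = 0.5556 mg/m
Step 4: fineness = 0.5556 * 1000 = 555.6 mtex

555.6 mtex


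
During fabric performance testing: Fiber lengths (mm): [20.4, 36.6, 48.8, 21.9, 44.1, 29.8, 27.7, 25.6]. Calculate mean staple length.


Formula: Mean = sum of lengths / count
Sum = 20.4 + 36.6 + 48.8 + 21.9 + 44.1 + 29.8 + 27.7 + 25.6
Sum = 254.9 mm
Mean = 254.9 / 8 = 31.86 mm

31.86 mm


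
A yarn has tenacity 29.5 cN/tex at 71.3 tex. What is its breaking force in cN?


Formula: Breaking force = Tenacity * Linear density
F = 29.5 cN/tex * 71.3 tex
F = 2103.35 cN

2103.35 cN


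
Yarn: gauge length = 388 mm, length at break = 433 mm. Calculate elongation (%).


Formula: Elongation (%) = ((L_break - L0) / L0) * 100
Step 1: Extension = 433 - 388 = 45 mm
Step 2: Elongation = (45 / 388) * 100
Step 3: Elongation = 0.115979 * 100 = 11.5979% ≈ 11.6%

11.6%


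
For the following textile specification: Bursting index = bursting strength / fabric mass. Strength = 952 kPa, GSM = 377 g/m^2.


Formula: Bursting Index = Bursting Strength / Fabric GSM
BI = 952 kPa / 377 g/m^2
BI = 2.525 kPa/(g/m^2)

2.525 kPa/(g/m^2)


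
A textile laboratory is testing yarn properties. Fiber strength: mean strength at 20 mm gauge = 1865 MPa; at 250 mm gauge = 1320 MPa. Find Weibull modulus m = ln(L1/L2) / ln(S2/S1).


Formula: m = ln(L1/L2) / ln(S2/S1)
Step 1: ln(L1/L2) = ln(20/250) = -2.52573
Step 2: S2/S1 = 1320/1865 = 0.70777
Step 3: ln(S2/S1) = ln(0.70777) = -0.34564
Step 4: m = -2.52573 / -0.34564 = 7.31

7.31 (Weibull m)


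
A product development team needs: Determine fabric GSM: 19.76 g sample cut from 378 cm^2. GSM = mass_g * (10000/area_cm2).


Formula: GSM = mass_g / area_m2
Step 1: Convert area: 378 cm^2 = 378 / 10000 = 0.0378 m^2
Step 2: GSM = 19.76 g / 0.0378 m^2 = 522.8 g/m^2

522.8 g/m^2


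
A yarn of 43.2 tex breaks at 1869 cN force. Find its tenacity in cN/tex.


Formula: Tenacity = Breaking force / Linear density
Tenacity = 1869 cN / 43.2 tex
Tenacity = 43.26 cN/tex

43.26 cN/tex


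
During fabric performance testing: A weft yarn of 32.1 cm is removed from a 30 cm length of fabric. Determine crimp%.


Formula: Crimp% = ((L_yarn - L_fabric) / L_fabric) * 100
Step 1: Extension = 32.1 - 30 = 2.1 cm
Step 2: Crimp% = (2.1 / 30) * 100
Step 3: Crimp% = 0.07 * 100 = 7.0%

7.0%


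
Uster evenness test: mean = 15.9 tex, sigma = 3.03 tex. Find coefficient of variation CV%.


Formula: CV% = (standard deviation / mean) * 100
Step 1: Ratio = 3.03 / 15.9 = 0.190566
Step 2: CV% = 0.190566 * 100 = 19.0566% ≈ 19.1%

19.1%


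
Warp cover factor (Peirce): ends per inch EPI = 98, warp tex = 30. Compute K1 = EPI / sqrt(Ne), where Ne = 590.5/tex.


Formula: K1 = EPI / sqrt(Ne), with Ne = 590.5 / tex_warp
Step 1: Ne = 590.5 / 30 = 19.683
Step 2: sqrt(Ne) = sqrt(19.683) = 4.4366
Step 3: K1 = 98 / 4.4366 = 22.1

22.1


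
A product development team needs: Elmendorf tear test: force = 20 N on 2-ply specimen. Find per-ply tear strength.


Formula: Per-ply strength = Total force / Number of plies
Per-ply = 20 N / 2
Per-ply = 10 N

10 N


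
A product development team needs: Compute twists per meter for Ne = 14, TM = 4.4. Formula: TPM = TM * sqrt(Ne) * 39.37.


Formula: TPM = TM * sqrt(Ne) * 39.37
Step 1: sqrt(Ne) = sqrt(14) = 3.7417
Step 2: TM * sqrt(Ne) = 4.4 * 3.7417 = 16.4635
Step 3: TPM = 16.4635 * 39.37 = 648 twists/m

648 twists/m


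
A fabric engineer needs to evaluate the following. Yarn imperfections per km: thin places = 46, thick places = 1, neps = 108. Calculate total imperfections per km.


Formula: Total = thin places + thick places + neps
Total = 46 + 1 + 108
Total = 155 imperfections/km

155 imperfections/km


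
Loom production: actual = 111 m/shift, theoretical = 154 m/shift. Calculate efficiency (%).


Formula: Efficiency% = (Actual output / Theoretical output) * 100
Efficiency% = (111 / 154) * 100
Efficiency% = 0.720779 * 100 = 72.0779% ≈ 72.1%

72.1%


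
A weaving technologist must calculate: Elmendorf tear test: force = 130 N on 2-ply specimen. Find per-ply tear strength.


Formula: Per-ply strength = Total force / Number of plies
Per-ply = 130 N / 2
Per-ply = 65 N

65 N


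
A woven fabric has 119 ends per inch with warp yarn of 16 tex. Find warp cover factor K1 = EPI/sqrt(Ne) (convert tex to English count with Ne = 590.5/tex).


Formula: K1 = EPI / sqrt(Ne), with Ne = 590.5 / tex_warp
Step 1: Ne = 590.5 / 16 = 36.906
Step 2: sqrt(Ne) = sqrt(36.906) = 6.075
Step 3: K1 = 119 / 6.075 = 19.6

19.6


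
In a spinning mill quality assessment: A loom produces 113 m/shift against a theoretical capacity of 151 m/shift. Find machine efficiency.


Formula: Efficiency% = (Actual output / Theoretical output) * 100
Efficiency% = (113 / 151) * 100
Efficiency% = 0.748344 * 100 = 74.8344% ≈ 74.8%

74.8%


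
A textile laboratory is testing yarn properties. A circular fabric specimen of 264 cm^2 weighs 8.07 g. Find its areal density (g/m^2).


Formula: GSM = mass_g / area_m2
Step 1: Convert area: 264 cm^2 = 264 / 10000 = 0.0264 m^2
Step 2: GSM = 8.07 g / 0.0264 m^2 = 305.7 g/m^2

305.7 g/m^2


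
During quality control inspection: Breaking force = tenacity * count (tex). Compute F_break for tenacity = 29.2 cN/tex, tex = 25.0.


Formula: Breaking force = Tenacity * Linear density
F = 29.2 cN/tex * 25.0 tex
F = 730.00 cN

730.00 cN


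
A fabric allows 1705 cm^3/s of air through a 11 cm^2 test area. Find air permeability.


Formula: Air Permeability = Airflow / Test Area
AP = 1705 cm^3/s / 11 cm^2
AP = 155.0 cm^3/s/cm^2

155.0 cm^3/s/cm^2


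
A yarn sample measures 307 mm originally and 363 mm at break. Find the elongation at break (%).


Formula: Elongation (%) = ((L_break - L0) / L0) * 100
Step 1: Extension = 363 - 307 = 56 mm
Step 2: Elongation = (56 / 307) * 100
Step 3: Elongation = 0.18241 * 100 = 18.241% ≈ 18.2%

18.2%


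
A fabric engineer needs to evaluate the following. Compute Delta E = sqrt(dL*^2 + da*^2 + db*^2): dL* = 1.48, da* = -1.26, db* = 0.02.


Formula: Delta E = sqrt(dL*^2 + da*^2 + db*^2)
Step 1: dL*^2 = 1.48^2 = 2.1904
Step 2: da*^2 = (-1.26)^2 = 1.5876
Step 3: db*^2 = 0.02^2 = 0.0004
Step 4: Sum = 2.1904 + 1.5876 + 0.0004 = 3.7784
Step 5: Delta E = sqrt(3.7784) = 1.94

1.94 Delta E


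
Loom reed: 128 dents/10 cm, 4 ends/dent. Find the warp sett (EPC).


Formula: EPC = (dents per 10 cm * ends per dent) / 10
Step 1: Total ends per 10 cm = 128 * 4 = 512
Step 2: EPC = 512 / 10 = 51.2 ends/cm

51.2 ends/cm


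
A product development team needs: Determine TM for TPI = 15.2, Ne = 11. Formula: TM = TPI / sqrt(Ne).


Formula: TM = TPI / sqrt(Ne)
Step 1: sqrt(Ne) = sqrt(11) = 3.3166
Step 2: TM = 15.2 / 3.3166 = 4.58

4.58 TM


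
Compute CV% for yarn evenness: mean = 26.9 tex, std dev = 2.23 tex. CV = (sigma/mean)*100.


Formula: CV% = (standard deviation / mean) * 100
Step 1: Ratio = 2.23 / 26.9 = 0.0829
Step 2: CV% = 0.0829 * 100 = 8.29% ≈ 8.3%

8.3%


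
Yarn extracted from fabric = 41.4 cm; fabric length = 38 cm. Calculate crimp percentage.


Formula: Crimp% = ((L_yarn - L_fabric) / L_fabric) * 100
Step 1: Extension = 41.4 - 38 = 3.4 cm
Step 2: Crimp% = (3.4 / 38) * 100
Step 3: Crimp% = 0.089474 * 100 = 8.9474% ≈ 8.9%

8.9%


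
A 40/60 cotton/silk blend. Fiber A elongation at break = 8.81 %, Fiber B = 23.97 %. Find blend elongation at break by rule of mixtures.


Formula: Blend property = (fraction_A * property_A) + (fraction_B * property_B)
Step 1: Contribution A = 40/100 * 8.81 % = 3.524 %
Step 2: Contribution B = 60/100 * 23.97 % = 14.382 %
Step 3: Blend elongation at break = 3.524 + 14.382 = 17.906 %

17.906 %


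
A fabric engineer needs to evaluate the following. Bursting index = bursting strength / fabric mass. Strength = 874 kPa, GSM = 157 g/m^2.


Formula: Bursting Index = Bursting Strength / Fabric GSM
BI = 874 kPa / 157 g/m^2
BI = 5.567 kPa/(g/m^2)

5.567 kPa/(g/m^2)


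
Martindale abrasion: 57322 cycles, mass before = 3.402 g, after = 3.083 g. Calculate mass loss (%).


Formula: Mass loss% = ((m_before - m_after) / m_before) * 100
Step 1: Mass loss = 3.402 - 3.083 = 0.319 g
Step 2: Ratio = 0.319 / 3.402 = 0.0937684
Step 3: Mass loss% = 0.0937684 * 100 = 9.37684% ≈ 9.38%

9.38%


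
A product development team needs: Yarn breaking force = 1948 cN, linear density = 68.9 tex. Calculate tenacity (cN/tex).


Formula: Tenacity = Breaking force / Linear density
Tenacity = 1948 cN / 68.9 tex
Tenacity = 28.27 cN/tex

28.27 cN/tex


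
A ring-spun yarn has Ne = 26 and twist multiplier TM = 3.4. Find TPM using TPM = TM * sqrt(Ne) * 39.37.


Formula: TPM = TM * sqrt(Ne) * 39.37
Step 1: sqrt(Ne) = sqrt(26) = 5.099
Step 2: TM * sqrt(Ne) = 3.4 * 5.099 = 17.3366
Step 3: TPM = 17.3366 * 39.37 = 683 twists/m

683 twists/m


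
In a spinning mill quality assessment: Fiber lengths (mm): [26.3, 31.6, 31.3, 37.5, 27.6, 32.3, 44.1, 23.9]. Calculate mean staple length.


Formula: Mean = sum of lengths / count
Sum = 26.3 + 31.6 + 31.3 + 37.5 + 27.6 + 32.3 + 44.1 + 23.9
Sum = 254.6 mm
Mean = 254.6 / 8 = 31.83 mm

31.83 mm


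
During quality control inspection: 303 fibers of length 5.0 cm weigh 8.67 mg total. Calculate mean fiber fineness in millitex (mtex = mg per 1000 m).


Formula: fineness (mtex) = mass (mg) / total length (km) = (mass_mg / total_length_m) * 1000
Step 1: Convert fiber length: 5.0 cm = 0.05 m
Step 2: Total fiber length = 303 * 0.05 = 15.15 m
Step 3: Linear density = 8.67 mg / 15.15 m = 0.5723 mg/m
Step 4: fineness = 0.5723 * 1000 = 572.3 mtex

572.3 mtex


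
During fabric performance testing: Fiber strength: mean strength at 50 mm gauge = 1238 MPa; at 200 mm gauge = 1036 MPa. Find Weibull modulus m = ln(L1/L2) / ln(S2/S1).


Formula: m = ln(L1/L2) / ln(S2/S1)
Step 1: ln(L1/L2) = ln(50/200) = -1.38629
Step 2: S2/S1 = 1036/1238 = 0.83683
Step 3: ln(S2/S1) = ln(0.83683) = -0.17813
Step 4: m = -1.38629 / -0.17813 = 7.78

7.78 (Weibull m)


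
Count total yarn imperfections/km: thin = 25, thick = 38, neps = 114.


Formula: Total = thin places + thick places + neps
Total = 25 + 38 + 114
Total = 177 imperfections/km

177 imperfections/km


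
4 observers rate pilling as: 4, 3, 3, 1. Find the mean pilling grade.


Formula: Mean = sum / count
Sum = 4 + 3 + 3 + 1 = 11
Mean = 11 / 4 = 2.8

2.8


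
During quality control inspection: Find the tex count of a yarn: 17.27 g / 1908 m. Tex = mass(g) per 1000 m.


Formula: Tex = (mass_g / length_m) * 1000
Substituting: Tex = (17.27 / 1908) * 1000
Intermediate: 17.27 / 1908 = 0.00905136 g/m
Tex = 0.00905136 * 1000 = 9.05 tex

9.05 tex


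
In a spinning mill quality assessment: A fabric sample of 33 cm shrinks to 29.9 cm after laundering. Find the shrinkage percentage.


Formula: Shrinkage% = ((L_before - L_after) / L_before) * 100
Step 1: Shrinkage = 33 - 29.9 = 3.1 cm
Step 2: Shrinkage% = (3.1 / 33) * 100
Step 3: Shrinkage% = 0.093939 * 100 = 9.3939% ≈ 9.4%

9.4%


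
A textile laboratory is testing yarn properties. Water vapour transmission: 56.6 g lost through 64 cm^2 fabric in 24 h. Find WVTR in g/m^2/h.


Formula: WVTR = mass_loss / (area * time)
Step 1: Convert area: 64 cm^2 = 0.0064 m^2
Step 2: WVTR = 56.6 g / (0.0064 m^2 * 24 h)
Step 3: WVTR = 56.6 / 0.1536 = 368.5 g/m^2/h

368.5 g/m^2/h


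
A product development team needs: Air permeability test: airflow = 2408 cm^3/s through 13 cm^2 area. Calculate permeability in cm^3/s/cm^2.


Formula: Air Permeability = Airflow / Test Area
AP = 2408 cm^3/s / 13 cm^2
AP = 185.2 cm^3/s/cm^2

185.2 cm^3/s/cm^2


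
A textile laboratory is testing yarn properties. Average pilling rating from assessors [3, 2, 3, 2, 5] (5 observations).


Formula: Mean = sum / count
Sum = 3 + 2 + 3 + 2 + 5 = 15
Mean = 15 / 5 = 3.0

3.0


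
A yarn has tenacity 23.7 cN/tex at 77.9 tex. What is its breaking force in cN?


Formula: Breaking force = Tenacity * Linear density
F = 23.7 cN/tex * 77.9 tex
F = 1846.23 cN

1846.23 cN


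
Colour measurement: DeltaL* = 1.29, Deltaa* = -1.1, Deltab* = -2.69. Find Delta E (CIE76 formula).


Formula: Delta E = sqrt(dL*^2 + da*^2 + db*^2)
Step 1: dL*^2 = 1.29^2 = 1.6641
Step 2: da*^2 = (-1.1)^2 = 1.21
Step 3: db*^2 = (-2.69)^2 = 7.2361
Step 4: Sum = 1.6641 + 1.21 + 7.2361 = 10.1102
Step 5: Delta E = sqrt(10.1102) = 3.18

3.18 Delta E


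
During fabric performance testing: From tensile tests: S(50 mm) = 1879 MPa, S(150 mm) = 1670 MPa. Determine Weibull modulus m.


Formula: m = ln(L1/L2) / ln(S2/S1)
Step 1: ln(L1/L2) = ln(50/150) = -1.09861
Step 2: S2/S1 = 1670/1879 = 0.88877
Step 3: ln(S2/S1) = ln(0.88877) = -0.11792
Step 4: m = -1.09861 / -0.11792 = 9.32

9.32 (Weibull m)


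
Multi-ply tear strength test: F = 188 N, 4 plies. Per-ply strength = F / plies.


Formula: Per-ply strength = Total force / Number of plies
Per-ply = 188 N / 4
Per-ply = 47 N

47 N


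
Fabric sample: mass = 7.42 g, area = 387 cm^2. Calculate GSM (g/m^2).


Formula: GSM = mass_g / area_m2
Step 1: Convert area: 387 cm^2 = 387 / 10000 = 0.0387 m^2
Step 2: GSM = 7.42 g / 0.0387 m^2 = 191.7 g/m^2

191.7 g/m^2


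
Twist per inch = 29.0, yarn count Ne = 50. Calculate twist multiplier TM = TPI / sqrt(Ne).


Formula: TM = TPI / sqrt(Ne)
Step 1: sqrt(Ne) = sqrt(50) = 7.0711
Step 2: TM = 29.0 / 7.0711 = 4.10

4.10 TM


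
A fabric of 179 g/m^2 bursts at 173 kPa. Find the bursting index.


Formula: Bursting Index = Bursting Strength / Fabric GSM
BI = 173 kPa / 179 g/m^2
BI = 0.966 kPa/(g/m^2)

0.966 kPa/(g/m^2)


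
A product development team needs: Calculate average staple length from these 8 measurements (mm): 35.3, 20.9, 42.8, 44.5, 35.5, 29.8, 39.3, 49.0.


Formula: Mean = sum of lengths / count
Sum = 35.3 + 20.9 + 42.8 + 44.5 + 35.5 + 29.8 + 39.3 + 49.0
Sum = 297.1 mm
Mean = 297.1 / 8 = 37.14 mm

37.14 mm


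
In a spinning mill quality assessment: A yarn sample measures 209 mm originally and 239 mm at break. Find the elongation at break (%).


Formula: Elongation (%) = ((L_break - L0) / L0) * 100
Step 1: Extension = 239 - 209 = 30 mm
Step 2: Elongation = (30 / 209) * 100
Step 3: Elongation = 0.143541 * 100 = 14.3541% ≈ 14.4%

14.4%


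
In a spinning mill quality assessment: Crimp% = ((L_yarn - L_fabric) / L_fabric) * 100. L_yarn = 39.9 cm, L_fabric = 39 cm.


Formula: Crimp% = ((L_yarn - L_fabric) / L_fabric) * 100
Step 1: Extension = 39.9 - 39 = 0.9 cm
Step 2: Crimp% = (0.9 / 39) * 100
Step 3: Crimp% = 0.023077 * 100 = 2.3077% ≈ 2.3%

2.3%


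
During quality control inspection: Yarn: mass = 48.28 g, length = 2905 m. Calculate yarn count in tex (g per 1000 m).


Formula: Tex = (mass_g / length_m) * 1000
Substituting: Tex = (48.28 / 2905) * 1000
Intermediate: 48.28 / 2905 = 0.01661962 g/m
Tex = 0.01661962 * 1000 = 16.62 tex

16.62 tex


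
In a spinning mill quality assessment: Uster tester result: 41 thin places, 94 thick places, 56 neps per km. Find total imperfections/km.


Formula: Total = thin places + thick places + neps
Total = 41 + 94 + 56
Total = 191 imperfections/km

191 imperfections/km


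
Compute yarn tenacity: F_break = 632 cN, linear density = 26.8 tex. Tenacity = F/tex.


Formula: Tenacity = Breaking force / Linear density
Tenacity = 632 cN / 26.8 tex
Tenacity = 23.58 cN/tex

23.58 cN/tex


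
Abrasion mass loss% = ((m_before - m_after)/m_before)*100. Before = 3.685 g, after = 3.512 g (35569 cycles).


Formula: Mass loss% = ((m_before - m_after) / m_before) * 100
Step 1: Mass loss = 3.685 - 3.512 = 0.173 g
Step 2: Ratio = 0.173 / 3.685 = 0.0469471
Step 3: Mass loss% = 0.0469471 * 100 = 4.69471% ≈ 4.69%

4.69%


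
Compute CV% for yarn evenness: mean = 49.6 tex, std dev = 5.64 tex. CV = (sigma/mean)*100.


Formula: CV% = (standard deviation / mean) * 100
Step 1: Ratio = 5.64 / 49.6 = 0.11371
Step 2: CV% = 0.11371 * 100 = 11.371% ≈ 11.4%

11.4%


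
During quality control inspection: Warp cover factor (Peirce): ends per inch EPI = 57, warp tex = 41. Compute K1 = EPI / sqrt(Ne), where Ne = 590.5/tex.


Formula: K1 = EPI / sqrt(Ne), with Ne = 590.5 / tex_warp
Step 1: Ne = 590.5 / 41 = 14.402
Step 2: sqrt(Ne) = sqrt(14.402) = 3.795
Step 3: K1 = 57 / 3.795 = 15.0

15.0


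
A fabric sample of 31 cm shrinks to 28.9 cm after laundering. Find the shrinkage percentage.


Formula: Shrinkage% = ((L_before - L_after) / L_before) * 100
Step 1: Shrinkage = 31 - 28.9 = 2.1 cm
Step 2: Shrinkage% = (2.1 / 31) * 100
Step 3: Shrinkage% = 0.067742 * 100 = 6.7742% ≈ 6.8%

6.8%


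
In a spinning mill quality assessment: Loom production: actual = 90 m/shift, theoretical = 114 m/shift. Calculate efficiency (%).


Formula: Efficiency% = (Actual output / Theoretical output) * 100
Efficiency% = (90 / 114) * 100
Efficiency% = 0.789474 * 100 = 78.9474% ≈ 78.9%

78.9%


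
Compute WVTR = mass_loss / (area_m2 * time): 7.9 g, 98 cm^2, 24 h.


Formula: WVTR = mass_loss / (area * time)
Step 1: Convert area: 98 cm^2 = 0.0098 m^2
Step 2: WVTR = 7.9 g / (0.0098 m^2 * 24 h)
Step 3: WVTR = 7.9 / 0.2352 = 33.6 g/m^2/h

33.6 g/m^2/h


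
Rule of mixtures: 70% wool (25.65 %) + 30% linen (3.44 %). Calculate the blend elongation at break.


Formula: Blend property = (fraction_A * property_A) + (fraction_B * property_B)
Step 1: Contribution A = 70/100 * 25.65 % = 17.955 %
Step 2: Contribution B = 30/100 * 3.44 % = 1.032 %
Step 3: Blend elongation at break = 17.955 + 1.032 = 18.987 %

18.987 %


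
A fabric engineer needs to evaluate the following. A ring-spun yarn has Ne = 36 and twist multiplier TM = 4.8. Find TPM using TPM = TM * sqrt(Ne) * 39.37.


Formula: TPM = TM * sqrt(Ne) * 39.37
Step 1: sqrt(Ne) = sqrt(36) = 6
Step 2: TM * sqrt(Ne) = 4.8 * 6 = 28.8
Step 3: TPM = 28.8 * 39.37 = 1134 twists/m

1134 twists/m


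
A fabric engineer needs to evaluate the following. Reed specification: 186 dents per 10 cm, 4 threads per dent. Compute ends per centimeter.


Formula: EPC = (dents per 10 cm * ends per dent) / 10
Step 1: Total ends per 10 cm = 186 * 4 = 744
Step 2: EPC = 744 / 10 = 74.4 ends/cm

74.4 ends/cm


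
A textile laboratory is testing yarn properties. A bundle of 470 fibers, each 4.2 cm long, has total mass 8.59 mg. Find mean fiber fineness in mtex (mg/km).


Formula: fineness (mtex) = mass (mg) / total length (km) = (mass_mg / total_length_m) * 1000
Step 1: Convert fiber length: 4.2 cm = 0.042 m
Step 2: Total fiber length = 470 * 0.042 = 19.74 m
Step 3: Linear density = 8.59 mg / 19.74 m = 0.4352 mg/m
Step 4: fineness = 0.4352 * 1000 = 435.2 mtex

435.2 mtex


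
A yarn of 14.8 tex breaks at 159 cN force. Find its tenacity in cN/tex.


Formula: Tenacity = Breaking force / Linear density
Tenacity = 159 cN / 14.8 tex
Tenacity = 10.74 cN/tex

10.74 cN/tex


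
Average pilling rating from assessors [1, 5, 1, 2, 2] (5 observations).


Formula: Mean = sum / count
Sum = 1 + 5 + 1 + 2 + 2 = 11
Mean = 11 / 5 = 2.2

2.2


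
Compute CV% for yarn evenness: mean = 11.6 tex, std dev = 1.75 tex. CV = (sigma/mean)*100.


Formula: CV% = (standard deviation / mean) * 100
Step 1: Ratio = 1.75 / 11.6 = 0.150862
Step 2: CV% = 0.150862 * 100 = 15.0862% ≈ 15.1%

15.1%


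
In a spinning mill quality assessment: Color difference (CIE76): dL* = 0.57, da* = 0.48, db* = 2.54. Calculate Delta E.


Formula: Delta E = sqrt(dL*^2 + da*^2 + db*^2)
Step 1: dL*^2 = 0.57^2 = 0.3249
Step 2: da*^2 = 0.48^2 = 0.2304
Step 3: db*^2 = 2.54^2 = 6.4516
Step 4: Sum = 0.3249 + 0.2304 + 6.4516 = 7.0069
Step 5: Delta E = sqrt(7.0069) = 2.65

2.65 Delta E


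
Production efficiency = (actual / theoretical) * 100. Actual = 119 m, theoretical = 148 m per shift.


Formula: Efficiency% = (Actual output / Theoretical output) * 100
Efficiency% = (119 / 148) * 100
Efficiency% = 0.804054 * 100 = 80.4054% ≈ 80.4%

80.4%


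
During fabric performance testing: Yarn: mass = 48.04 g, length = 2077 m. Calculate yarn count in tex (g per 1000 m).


Formula: Tex = (mass_g / length_m) * 1000
Substituting: Tex = (48.04 / 2077) * 1000
Intermediate: 48.04 / 2077 = 0.02312951 g/m
Tex = 0.02312951 * 1000 = 23.13 tex

23.13 tex


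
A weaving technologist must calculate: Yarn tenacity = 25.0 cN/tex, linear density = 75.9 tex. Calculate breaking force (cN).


Formula: Breaking force = Tenacity * Linear density
F = 25.0 cN/tex * 75.9 tex
F = 1897.50 cN

1897.50 cN


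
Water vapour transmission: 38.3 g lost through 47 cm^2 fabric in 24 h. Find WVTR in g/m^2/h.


Formula: WVTR = mass_loss / (area * time)
Step 1: Convert area: 47 cm^2 = 0.0047 m^2
Step 2: WVTR = 38.3 g / (0.0047 m^2 * 24 h)
Step 3: WVTR = 38.3 / 0.1128 = 339.5 g/m^2/h

339.5 g/m^2/h


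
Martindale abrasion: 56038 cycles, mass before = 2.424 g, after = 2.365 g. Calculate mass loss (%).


Formula: Mass loss% = ((m_before - m_after) / m_before) * 100
Step 1: Mass loss = 2.424 - 2.365 = 0.059 g
Step 2: Ratio = 0.059 / 2.424 = 0.0243399
Step 3: Mass loss% = 0.0243399 * 100 = 2.43399% ≈ 2.43%

2.43%


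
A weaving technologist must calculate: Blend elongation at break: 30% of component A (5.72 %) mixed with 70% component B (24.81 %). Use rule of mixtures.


Formula: Blend property = (fraction_A * property_A) + (fraction_B * property_B)
Step 1: Contribution A = 30/100 * 5.72 % = 1.716 %
Step 2: Contribution B = 70/100 * 24.81 % = 17.367 %
Step 3: Blend elongation at break = 1.716 + 17.367 = 19.083 %

19.083 %


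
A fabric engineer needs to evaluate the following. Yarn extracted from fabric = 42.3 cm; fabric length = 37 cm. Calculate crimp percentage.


Formula: Crimp% = ((L_yarn - L_fabric) / L_fabric) * 100
Step 1: Extension = 42.3 - 37 = 5.3 cm
Step 2: Crimp% = (5.3 / 37) * 100
Step 3: Crimp% = 0.143243 * 100 = 14.3243% ≈ 14.3%

14.3%


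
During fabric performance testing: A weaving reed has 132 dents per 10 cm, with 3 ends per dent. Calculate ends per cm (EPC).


Formula: EPC = (dents per 10 cm * ends per dent) / 10
Step 1: Total ends per 10 cm = 132 * 3 = 396
Step 2: EPC = 396 / 10 = 39.6 ends/cm

39.6 ends/cm


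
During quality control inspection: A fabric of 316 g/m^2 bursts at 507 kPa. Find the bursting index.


Formula: Bursting Index = Bursting Strength / Fabric GSM
BI = 507 kPa / 316 g/m^2
BI = 1.604 kPa/(g/m^2)

1.604 kPa/(g/m^2)


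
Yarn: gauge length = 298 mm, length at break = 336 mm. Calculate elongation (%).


Formula: Elongation (%) = ((L_break - L0) / L0) * 100
Step 1: Extension = 336 - 298 = 38 mm
Step 2: Elongation = (38 / 298) * 100
Step 3: Elongation = 0.127517 * 100 = 12.7517% ≈ 12.8%

12.8%


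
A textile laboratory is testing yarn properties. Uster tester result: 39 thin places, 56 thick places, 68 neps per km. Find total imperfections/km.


Formula: Total = thin places + thick places + neps
Total = 39 + 56 + 68
Total = 163 imperfections/km

163 imperfections/km


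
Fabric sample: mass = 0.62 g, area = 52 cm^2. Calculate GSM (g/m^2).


Formula: GSM = mass_g / area_m2
Step 1: Convert area: 52 cm^2 = 52 / 10000 = 0.0052 m^2
Step 2: GSM = 0.62 g / 0.0052 m^2 = 119.2 g/m^2

119.2 g/m^2


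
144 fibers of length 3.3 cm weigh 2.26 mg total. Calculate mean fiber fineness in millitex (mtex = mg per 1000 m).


Formula: fineness (mtex) = mass (mg) / total length (km) = (mass_mg / total_length_m) * 1000
Step 1: Convert fiber length: 3.3 cm = 0.033 m
Step 2: Total fiber length = 144 * 0.033 = 4.752 m
Step 3: Linear density = 2.26 mg / 4.752 m = 0.4756 mg/m
Step 4: fineness = 0.4756 * 1000 = 475.6 mtex

475.6 mtex


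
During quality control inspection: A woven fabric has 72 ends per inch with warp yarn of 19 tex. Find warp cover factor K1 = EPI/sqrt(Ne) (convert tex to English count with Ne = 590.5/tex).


Formula: K1 = EPI / sqrt(Ne), with Ne = 590.5 / tex_warp
Step 1: Ne = 590.5 / 19 = 31.079
Step 2: sqrt(Ne) = sqrt(31.079) = 5.5749
Step 3: K1 = 72 / 5.5749 = 12.9

12.9


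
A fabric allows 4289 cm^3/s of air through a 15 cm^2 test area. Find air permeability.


Formula: Air Permeability = Airflow / Test Area
AP = 4289 cm^3/s / 15 cm^2
AP = 285.9 cm^3/s/cm^2

285.9 cm^3/s/cm^2


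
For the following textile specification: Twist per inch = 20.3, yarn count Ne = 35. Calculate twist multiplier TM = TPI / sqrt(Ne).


Formula: TM = TPI / sqrt(Ne)
Step 1: sqrt(Ne) = sqrt(35) = 5.9161
Step 2: TM = 20.3 / 5.9161 = 3.43

3.43 TM


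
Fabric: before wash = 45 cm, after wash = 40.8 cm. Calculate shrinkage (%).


Formula: Shrinkage% = ((L_before - L_after) / L_before) * 100
Step 1: Shrinkage = 45 - 40.8 = 4.2 cm
Step 2: Shrinkage% = (4.2 / 45) * 100
Step 3: Shrinkage% = 0.093333 * 100 = 9.3333% ≈ 9.3%

9.3%


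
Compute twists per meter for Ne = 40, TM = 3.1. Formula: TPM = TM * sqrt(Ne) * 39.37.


Formula: TPM = TM * sqrt(Ne) * 39.37
Step 1: sqrt(Ne) = sqrt(40) = 6.3246
Step 2: TM * sqrt(Ne) = 3.1 * 6.3246 = 19.6063
Step 3: TPM = 19.6063 * 39.37 = 772 twists/m

772 twists/m


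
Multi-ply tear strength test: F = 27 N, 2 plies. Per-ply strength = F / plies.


Formula: Per-ply strength = Total force / Number of plies
Per-ply = 27 N / 2
Per-ply = 13.5 N

13.5 N


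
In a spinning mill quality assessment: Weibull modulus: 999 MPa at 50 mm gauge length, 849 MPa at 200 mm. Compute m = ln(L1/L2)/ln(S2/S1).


Formula: m = ln(L1/L2) / ln(S2/S1)
Step 1: ln(L1/L2) = ln(50/200) = -1.38629
Step 2: S2/S1 = 849/999 = 0.84985
Step 3: ln(S2/S1) = ln(0.84985) = -0.16270
Step 4: m = -1.38629 / -0.16270 = 8.52

8.52 (Weibull m)


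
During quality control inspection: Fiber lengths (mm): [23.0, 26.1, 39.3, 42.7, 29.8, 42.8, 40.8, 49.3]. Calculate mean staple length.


Formula: Mean = sum of lengths / count
Sum = 23.0 + 26.1 + 39.3 + 42.7 + 29.8 + 42.8 + 40.8 + 49.3
Sum = 293.8 mm
Mean = 293.8 / 8 = 36.73 mm

36.73 mm


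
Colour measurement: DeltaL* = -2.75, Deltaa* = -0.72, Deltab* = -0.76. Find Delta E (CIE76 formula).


Formula: Delta E = sqrt(dL*^2 + da*^2 + db*^2)
Step 1: dL*^2 = (-2.75)^2 = 7.5625
Step 2: da*^2 = (-0.72)^2 = 0.5184
Step 3: db*^2 = (-0.76)^2 = 0.5776
Step 4: Sum = 7.5625 + 0.5184 + 0.5776 = 8.6585
Step 5: Delta E = sqrt(8.6585) = 2.94

2.94 Delta E


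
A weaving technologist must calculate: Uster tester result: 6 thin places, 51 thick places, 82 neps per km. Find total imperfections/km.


Formula: Total = thin places + thick places + neps
Total = 6 + 51 + 82
Total = 139 imperfections/km

139 imperfections/km


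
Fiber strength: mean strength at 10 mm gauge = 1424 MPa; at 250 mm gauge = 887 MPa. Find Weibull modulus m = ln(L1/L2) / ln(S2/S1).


Formula: m = ln(L1/L2) / ln(S2/S1)
Step 1: ln(L1/L2) = ln(10/250) = -3.21888
Step 2: S2/S1 = 887/1424 = 0.62289
Step 3: ln(S2/S1) = ln(0.62289) = -0.47339
Step 4: m = -3.21888 / -0.47339 = 6.80

6.80 (Weibull m)


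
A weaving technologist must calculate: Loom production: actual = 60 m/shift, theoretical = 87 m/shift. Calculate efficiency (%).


Formula: Efficiency% = (Actual output / Theoretical output) * 100
Efficiency% = (60 / 87) * 100
Efficiency% = 0.689655 * 100 = 68.9655% ≈ 69.0%

69.0%


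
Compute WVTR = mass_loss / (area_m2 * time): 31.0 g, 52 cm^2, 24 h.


Formula: WVTR = mass_loss / (area * time)
Step 1: Convert area: 52 cm^2 = 0.0052 m^2
Step 2: WVTR = 31.0 g / (0.0052 m^2 * 24 h)
Step 3: WVTR = 31.0 / 0.1248 = 248.4 g/m^2/h

248.4 g/m^2/h


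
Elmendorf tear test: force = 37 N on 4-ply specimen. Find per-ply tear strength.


Formula: Per-ply strength = Total force / Number of plies
Per-ply = 37 N / 4
Per-ply = 9.25 N

9.25 N


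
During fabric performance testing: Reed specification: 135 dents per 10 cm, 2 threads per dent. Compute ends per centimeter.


Formula: EPC = (dents per 10 cm * ends per dent) / 10
Step 1: Total ends per 10 cm = 135 * 2 = 270
Step 2: EPC = 270 / 10 = 27.0 ends/cm

27.0 ends/cm


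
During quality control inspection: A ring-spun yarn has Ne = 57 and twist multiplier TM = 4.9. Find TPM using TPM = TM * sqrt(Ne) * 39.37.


Formula: TPM = TM * sqrt(Ne) * 39.37
Step 1: sqrt(Ne) = sqrt(57) = 7.5498
Step 2: TM * sqrt(Ne) = 4.9 * 7.5498 = 36.994
Step 3: TPM = 36.994 * 39.37 = 1456 twists/m

1456 twists/m


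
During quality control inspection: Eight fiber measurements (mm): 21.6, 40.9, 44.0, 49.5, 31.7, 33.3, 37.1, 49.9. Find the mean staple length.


Formula: Mean = sum of lengths / count
Sum = 21.6 + 40.9 + 44.0 + 49.5 + 31.7 + 33.3 + 37.1 + 49.9
Sum = 308.0 mm
Mean = 308.0 / 8 = 38.50 mm

38.50 mm


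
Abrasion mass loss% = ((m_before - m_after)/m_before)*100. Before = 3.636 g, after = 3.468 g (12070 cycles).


Formula: Mass loss% = ((m_before - m_after) / m_before) * 100
Step 1: Mass loss = 3.636 - 3.468 = 0.168 g
Step 2: Ratio = 0.168 / 3.636 = 0.0462046
Step 3: Mass loss% = 0.0462046 * 100 = 4.62046% ≈ 4.62%

4.62%


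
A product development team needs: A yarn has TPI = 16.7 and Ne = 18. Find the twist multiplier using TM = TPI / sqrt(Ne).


Formula: TM = TPI / sqrt(Ne)
Step 1: sqrt(Ne) = sqrt(18) = 4.2426
Step 2: TM = 16.7 / 4.2426 = 3.94

3.94 TM


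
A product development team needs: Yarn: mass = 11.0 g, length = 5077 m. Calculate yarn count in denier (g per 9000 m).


Formula: den = (mass_g / length_m) * 9000
Substituting: den = (11.0 / 5077) * 9000
Intermediate: 11.0 / 5077 = 0.00216663 g/m
den = 0.00216663 * 9000 = 19.5 denier

19.5 denier


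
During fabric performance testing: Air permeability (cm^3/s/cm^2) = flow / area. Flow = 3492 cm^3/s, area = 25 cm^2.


Formula: Air Permeability = Airflow / Test Area
AP = 3492 cm^3/s / 25 cm^2
AP = 139.7 cm^3/s/cm^2

139.7 cm^3/s/cm^2


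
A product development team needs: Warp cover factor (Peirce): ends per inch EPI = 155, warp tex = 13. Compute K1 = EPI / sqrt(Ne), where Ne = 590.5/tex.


Formula: K1 = EPI / sqrt(Ne), with Ne = 590.5 / tex_warp
Step 1: Ne = 590.5 / 13 = 45.423
Step 2: sqrt(Ne) = sqrt(45.423) = 6.7397
Step 3: K1 = 155 / 6.7397 = 23.0

23.0


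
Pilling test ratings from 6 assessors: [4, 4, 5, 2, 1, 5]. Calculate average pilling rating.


Formula: Mean = sum / count
Sum = 4 + 4 + 5 + 2 + 1 + 5 = 21
Mean = 21 / 6 = 3.5

3.5


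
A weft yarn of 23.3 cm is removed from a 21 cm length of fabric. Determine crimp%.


Formula: Crimp% = ((L_yarn - L_fabric) / L_fabric) * 100
Step 1: Extension = 23.3 - 21 = 2.3 cm
Step 2: Crimp% = (2.3 / 21) * 100
Step 3: Crimp% = 0.109524 * 100 = 10.9524% ≈ 11.0%

11.0%


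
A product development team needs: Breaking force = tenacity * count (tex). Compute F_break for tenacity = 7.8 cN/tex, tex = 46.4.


Formula: Breaking force = Tenacity * Linear density
F = 7.8 cN/tex * 46.4 tex
F = 361.92 cN

361.92 cN


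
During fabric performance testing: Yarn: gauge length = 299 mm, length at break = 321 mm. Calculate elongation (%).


Formula: Elongation (%) = ((L_break - L0) / L0) * 100
Step 1: Extension = 321 - 299 = 22 mm
Step 2: Elongation = (22 / 299) * 100
Step 3: Elongation = 0.073579 * 100 = 7.3579% ≈ 7.4%

7.4%


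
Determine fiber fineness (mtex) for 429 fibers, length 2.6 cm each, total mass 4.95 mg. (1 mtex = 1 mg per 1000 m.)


Formula: fineness (mtex) = mass (mg) / total length (km) = (mass_mg / total_length_m) * 1000
Step 1: Convert fiber length: 2.6 cm = 0.026 m
Step 2: Total fiber length = 429 * 0.026 = 11.154 m
Step 3: Linear density = 4.95 mg / 11.154 m = 0.4438 mg/m
Step 4: fineness = 0.4438 * 1000 = 443.8 mtex

443.8 mtex


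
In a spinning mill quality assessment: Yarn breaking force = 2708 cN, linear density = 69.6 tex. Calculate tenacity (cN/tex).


Formula: Tenacity = Breaking force / Linear density
Tenacity = 2708 cN / 69.6 tex
Tenacity = 38.91 cN/tex

38.91 cN/tex


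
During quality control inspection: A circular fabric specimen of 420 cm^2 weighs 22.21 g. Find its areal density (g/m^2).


Formula: GSM = mass_g / area_m2
Step 1: Convert area: 420 cm^2 = 420 / 10000 = 0.042 m^2
Step 2: GSM = 22.21 g / 0.042 m^2 = 528.8 g/m^2

528.8 g/m^2


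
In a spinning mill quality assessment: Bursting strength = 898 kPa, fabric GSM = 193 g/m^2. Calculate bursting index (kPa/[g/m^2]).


Formula: Bursting Index = Bursting Strength / Fabric GSM
BI = 898 kPa / 193 g/m^2
BI = 4.653 kPa/(g/m^2)

4.653 kPa/(g/m^2)


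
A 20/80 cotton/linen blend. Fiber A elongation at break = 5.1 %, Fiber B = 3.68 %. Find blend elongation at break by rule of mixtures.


Formula: Blend property = (fraction_A * property_A) + (fraction_B * property_B)
Step 1: Contribution A = 20/100 * 5.1 % = 1.02 %
Step 2: Contribution B = 80/100 * 3.68 % = 2.944 %
Step 3: Blend elongation at break = 1.02 + 2.944 = 3.964 %

3.964 %


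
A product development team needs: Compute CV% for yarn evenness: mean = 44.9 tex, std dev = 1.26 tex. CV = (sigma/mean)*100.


Formula: CV% = (standard deviation / mean) * 100
Step 1: Ratio = 1.26 / 44.9 = 0.028062
Step 2: CV% = 0.028062 * 100 = 2.8062% ≈ 2.8%

2.8%


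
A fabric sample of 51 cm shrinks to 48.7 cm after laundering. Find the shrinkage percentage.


Formula: Shrinkage% = ((L_before - L_after) / L_before) * 100
Step 1: Shrinkage = 51 - 48.7 = 2.3 cm
Step 2: Shrinkage% = (2.3 / 51) * 100
Step 3: Shrinkage% = 0.045098 * 100 = 4.5098% ≈ 4.5%

4.5%


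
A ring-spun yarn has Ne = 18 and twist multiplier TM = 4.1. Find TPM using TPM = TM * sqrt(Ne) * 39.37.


Formula: TPM = TM * sqrt(Ne) * 39.37
Step 1: sqrt(Ne) = sqrt(18) = 4.2426
Step 2: TM * sqrt(Ne) = 4.1 * 4.2426 = 17.3947
Step 3: TPM = 17.3947 * 39.37 = 685 twists/m

685 twists/m
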